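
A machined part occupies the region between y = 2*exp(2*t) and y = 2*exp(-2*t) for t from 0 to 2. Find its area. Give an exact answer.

-2 + exp(-4) + exp(4)

On [0, 2], (2*exp(2*t)) - (2*exp(-2*t)) = 2*exp(2*t) - 2*exp(-2*t) is ≥ 0 throughout, so the area is a single integral of |2*exp(2*t) - 2*exp(-2*t)|.
∫[0,2] (2*exp(2*t) - 2*exp(-2*t)) dt = -2 + exp(-4) + exp(4).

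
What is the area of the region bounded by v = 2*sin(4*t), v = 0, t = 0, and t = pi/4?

1

On [0, pi/4], (2*sin(4*t)) - (0) = 2*sin(4*t) is ≥ 0 throughout, so the area is a single integral of |2*sin(4*t)|.
∫[0,pi/4] (2*sin(4*t)) dt = 1.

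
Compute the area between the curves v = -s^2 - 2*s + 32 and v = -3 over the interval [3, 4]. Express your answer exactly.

On [3, 4], (-s^2 - 2*s + 32) - (-3) = -s^2 - 2*s + 35 is ≥ 0 throughout, so the area is a single integral of |-s^2 - 2*s + 35|.
∫[3,4] (-s^2 - 2*s + 35) ds = 47/3.

47/3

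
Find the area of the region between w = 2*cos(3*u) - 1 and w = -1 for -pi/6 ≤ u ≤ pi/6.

On [-pi/6, pi/6], (2*cos(3*u) - 1) - (-1) = 2*cos(3*u) is ≥ 0 throughout, so the area is a single integral of |2*cos(3*u)|.
∫[-pi/6,pi/6] (2*cos(3*u)) du = 4/3.

4/3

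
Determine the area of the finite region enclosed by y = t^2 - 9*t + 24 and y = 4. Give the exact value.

1/6

Set the curves equal: t^2 - 9*t + 24 = 4, so t^2 - 9*t + 20 = 0, which factors as (t - 5)*(t - 4) = 0. The curves meet at t = 4, 5.
On [4, 5], y = 4 is on top; that piece has area ∫[4,5] (-(t^2 - 9*t + 20)) dt = 1/6.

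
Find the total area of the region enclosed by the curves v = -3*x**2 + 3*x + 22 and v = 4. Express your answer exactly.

Set the curves equal: -3*x**2 + 3*x + 22 = 4, so -3*x**2 + 3*x + 18 = 0, which factors as -3*(x - 3)*(x + 2) = 0. The curves meet at x = -2, 3.
On [-2, 3], v = -3*x**2 + 3*x + 22 is on top; that piece has area ∫[-2,3] (-3*x**2 + 3*x + 18) dx = 125/2.

125/2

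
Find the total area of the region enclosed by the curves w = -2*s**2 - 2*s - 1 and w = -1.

Set the curves equal: -2*s**2 - 2*s - 1 = -1, so -2*s**2 - 2*s = 0, which factors as -2*s*(s + 1) = 0. The curves meet at s = -1, 0.
On [-1, 0], w = -2*s**2 - 2*s - 1 is on top; that piece has area ∫[-1,0] (-2*s**2 - 2*s) ds = 1/3.

1/3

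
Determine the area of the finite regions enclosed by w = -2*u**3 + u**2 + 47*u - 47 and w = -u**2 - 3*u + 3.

2024/3

Set the curves equal: -2*u**3 + u**2 + 47*u - 47 = -u**2 - 3*u + 3, so -2*u**3 + 2*u**2 + 50*u - 50 = 0, which factors as -2*(u - 5)*(u - 1)*(u + 5) = 0. The curves meet at u = -5, 1, 5.
On [-5, 1], w = -u**2 - 3*u + 3 is on top; that piece has area ∫[-5,1] (-(-2*u**3 + 2*u**2 + 50*u - 50)) du = 504.
On [1, 5], w = -2*u**3 + u**2 + 47*u - 47 is on top; that piece has area ∫[1,5] (-2*u**3 + 2*u**2 + 50*u - 50) du = 512/3.
Total enclosed area = 504 + 512/3 = 2024/3.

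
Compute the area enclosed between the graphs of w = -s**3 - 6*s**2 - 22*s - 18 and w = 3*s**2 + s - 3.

Set the curves equal: -s**3 - 6*s**2 - 22*s - 18 = 3*s**2 + s - 3, so -s**3 - 9*s**2 - 23*s - 15 = 0, which factors as -(s + 1)*(s + 3)*(s + 5) = 0. The curves meet at s = -5, -3, -1.
On [-5, -3], w = 3*s**2 + s - 3 is on top; that piece has area ∫[-5,-3] (-(-s**3 - 9*s**2 - 23*s - 15)) ds = 4.
On [-3, -1], w = -s**3 - 6*s**2 - 22*s - 18 is on top; that piece has area ∫[-3,-1] (-s**3 - 9*s**2 - 23*s - 15) ds = 4.
Total enclosed area = 4 + 4 = 8.

8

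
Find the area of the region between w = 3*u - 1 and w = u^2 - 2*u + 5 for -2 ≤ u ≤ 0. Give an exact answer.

74/3

On [-2, 0], (3*u - 1) - (u^2 - 2*u + 5) = -u^2 + 5*u - 6 is ≤ 0 throughout, so the area is a single integral of |-u^2 + 5*u - 6|.
∫[-2,0] (-u^2 + 5*u - 6) du = -74/3; the area of that piece is 74/3.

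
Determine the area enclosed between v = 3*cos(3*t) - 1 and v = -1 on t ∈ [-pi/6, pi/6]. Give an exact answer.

2

On [-pi/6, pi/6], (3*cos(3*t) - 1) - (-1) = 3*cos(3*t) is ≥ 0 throughout, so the area is a single integral of |3*cos(3*t)|.
∫[-pi/6,pi/6] (3*cos(3*t)) dt = 2.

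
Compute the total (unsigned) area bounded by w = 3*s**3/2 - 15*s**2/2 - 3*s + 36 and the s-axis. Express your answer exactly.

443/4

The curve meets the s-axis where 3*s**3/2 - 15*s**2/2 - 3*s + 36 = 0, i.e. 3*(s - 4)*(s - 3)*(s + 2)/2 = 0, at s = -2, 3, 4.
On [-2, 3] the curve lies above the axis; ∫[-2,3] (3*s**3/2 - 15*s**2/2 - 3*s + 36) ds = 875/8, giving area 875/8.
On [3, 4] the curve lies below the axis; ∫[3,4] (3*s**3/2 - 15*s**2/2 - 3*s + 36) ds = -11/8, giving area 11/8.
Total area = 875/8 + 11/8 = 443/4.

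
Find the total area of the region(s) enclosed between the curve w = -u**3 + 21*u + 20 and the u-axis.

The curve meets the u-axis where -u**3 + 21*u + 20 = 0, i.e. -(u - 5)*(u + 1)*(u + 4) = 0, at u = -4, -1, 5.
On [-4, -1] the curve lies below the axis; ∫[-4,-1] (-u**3 + 21*u + 20) du = -135/4, giving area 135/4.
On [-1, 5] the curve lies above the axis; ∫[-1,5] (-u**3 + 21*u + 20) du = 216, giving area 216.
Total area = 135/4 + 216 = 999/4.

999/4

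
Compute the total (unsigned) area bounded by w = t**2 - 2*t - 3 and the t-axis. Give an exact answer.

The curve meets the t-axis where t**2 - 2*t - 3 = 0, i.e. (t - 3)*(t + 1) = 0, at t = -1, 3.
On [-1, 3] the curve lies below the axis; ∫[-1,3] (t**2 - 2*t - 3) dt = -32/3, giving area 32/3.

32/3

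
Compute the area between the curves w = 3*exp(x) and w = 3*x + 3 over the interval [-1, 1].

-6 - 3*exp(-1) + 3*exp(1)

On [-1, 1], (3*exp(x)) - (3*x + 3) = -3*x + 3*exp(x) - 3 is ≥ 0 throughout, so the area is a single integral of |-3*x + 3*exp(x) - 3|.
∫[-1,1] (-3*x + 3*exp(x) - 3) dx = -6 - 3*exp(-1) + 3*exp(1).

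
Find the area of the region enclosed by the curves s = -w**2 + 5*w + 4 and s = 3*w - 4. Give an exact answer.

36

Both boundary curves give s as a function of w, so integrate with respect to w. Setting them equal: -w**2 + 2*w + 8 = 0, i.e. -(w - 4)*(w + 2) = 0, so they meet at w = -2, 4.
For w in [-2, 4], s = -w**2 + 5*w + 4 is on the right; area = ∫[-2,4] (-w**2 + 2*w + 8) dw = 36.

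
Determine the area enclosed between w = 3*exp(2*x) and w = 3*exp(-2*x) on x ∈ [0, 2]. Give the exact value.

On [0, 2], (3*exp(2*x)) - (3*exp(-2*x)) = 3*exp(2*x) - 3*exp(-2*x) is ≥ 0 throughout, so the area is a single integral of |3*exp(2*x) - 3*exp(-2*x)|.
∫[0,2] (3*exp(2*x) - 3*exp(-2*x)) dx = -3 + 3*exp(-4)/2 + 3*exp(4)/2.

-3 + 3*exp(-4)/2 + 3*exp(4)/2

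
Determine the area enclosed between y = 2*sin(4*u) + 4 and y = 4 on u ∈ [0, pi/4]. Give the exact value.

On [0, pi/4], (2*sin(4*u) + 4) - (4) = 2*sin(4*u) is ≥ 0 throughout, so the area is a single integral of |2*sin(4*u)|.
∫[0,pi/4] (2*sin(4*u)) du = 1.

1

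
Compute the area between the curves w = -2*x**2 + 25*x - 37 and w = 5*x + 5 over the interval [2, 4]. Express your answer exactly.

The difference (-2*x**2 + 25*x - 37) - (5*x + 5) = -2*x**2 + 20*x - 42 changes sign at x = 3 inside [2, 4], so split the integral there.
∫[2,3] (-2*x**2 + 20*x - 42) dx = -14/3; the area of that piece is 14/3.
∫[3,4] (-2*x**2 + 20*x - 42) dx = 10/3.
Total area = 14/3 + 10/3 = 8.

8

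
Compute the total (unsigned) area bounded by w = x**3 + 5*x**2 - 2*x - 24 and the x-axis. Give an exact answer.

443/6

The curve meets the x-axis where x**3 + 5*x**2 - 2*x - 24 = 0, i.e. (x - 2)*(x + 3)*(x + 4) = 0, at x = -4, -3, 2.
On [-4, -3] the curve lies above the axis; ∫[-4,-3] (x**3 + 5*x**2 - 2*x - 24) dx = 11/12, giving area 11/12.
On [-3, 2] the curve lies below the axis; ∫[-3,2] (x**3 + 5*x**2 - 2*x - 24) dx = -875/12, giving area 875/12.
Total area = 11/12 + 875/12 = 443/6.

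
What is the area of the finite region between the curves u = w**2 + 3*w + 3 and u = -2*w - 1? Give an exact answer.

Both boundary curves give u as a function of w, so integrate with respect to w. Setting them equal: w**2 + 5*w + 4 = 0, i.e. (w + 1)*(w + 4) = 0, so they meet at w = -4, -1.
For w in [-4, -1], u = w**2 + 3*w + 3 is on the left; area = ∫[-4,-1] (-(w**2 + 5*w + 4)) dw = 9/2.

9/2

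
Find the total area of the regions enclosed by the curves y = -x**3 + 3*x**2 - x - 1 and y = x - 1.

Set the curves equal: -x**3 + 3*x**2 - x - 1 = x - 1, so -x**3 + 3*x**2 - 2*x = 0, which factors as -x*(x - 2)*(x - 1) = 0. The curves meet at x = 0, 1, 2.
On [0, 1], y = x - 1 is on top; that piece has area ∫[0,1] (-(-x**3 + 3*x**2 - 2*x)) dx = 1/4.
On [1, 2], y = -x**3 + 3*x**2 - x - 1 is on top; that piece has area ∫[1,2] (-x**3 + 3*x**2 - 2*x) dx = 1/4.
Total enclosed area = 1/4 + 1/4 = 1/2.

1/2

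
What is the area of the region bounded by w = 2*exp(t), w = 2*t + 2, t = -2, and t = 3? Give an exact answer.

-15 - 2*exp(-2) + 2*exp(3)

On [-2, 3], (2*exp(t)) - (2*t + 2) = -2*t + 2*exp(t) - 2 is ≥ 0 throughout, so the area is a single integral of |-2*t + 2*exp(t) - 2|.
∫[-2,3] (-2*t + 2*exp(t) - 2) dt = -15 - 2*exp(-2) + 2*exp(3).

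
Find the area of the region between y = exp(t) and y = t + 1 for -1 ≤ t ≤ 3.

On [-1, 3], (exp(t)) - (t + 1) = -t + exp(t) - 1 is ≥ 0 throughout, so the area is a single integral of |-t + exp(t) - 1|.
∫[-1,3] (-t + exp(t) - 1) dt = -8 - exp(-1) + exp(3).

-8 - exp(-1) + exp(3)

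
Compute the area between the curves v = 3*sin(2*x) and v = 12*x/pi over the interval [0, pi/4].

3/2 - 3*pi/8

On [0, pi/4], (3*sin(2*x)) - (12*x/pi) = -12*x/pi + 3*sin(2*x) is ≥ 0 throughout, so the area is a single integral of |-12*x/pi + 3*sin(2*x)|.
∫[0,pi/4] (-12*x/pi + 3*sin(2*x)) dx = 3/2 - 3*pi/8.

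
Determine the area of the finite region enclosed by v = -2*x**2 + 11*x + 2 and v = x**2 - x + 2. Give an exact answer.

Set the curves equal: -2*x**2 + 11*x + 2 = x**2 - x + 2, so -3*x**2 + 12*x = 0, which factors as -3*x*(x - 4) = 0. The curves meet at x = 0, 4.
On [0, 4], v = -2*x**2 + 11*x + 2 is on top; that piece has area ∫[0,4] (-3*x**2 + 12*x) dx = 32.

32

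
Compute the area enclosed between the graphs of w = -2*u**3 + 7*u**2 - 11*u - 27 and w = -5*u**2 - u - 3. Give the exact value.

131/2

Set the curves equal: -2*u**3 + 7*u**2 - 11*u - 27 = -5*u**2 - u - 3, so -2*u**3 + 12*u**2 - 10*u - 24 = 0, which factors as -2*(u - 4)*(u - 3)*(u + 1) = 0. The curves meet at u = -1, 3, 4.
On [-1, 3], w = -5*u**2 - u - 3 is on top; that piece has area ∫[-1,3] (-(-2*u**3 + 12*u**2 - 10*u - 24)) du = 64.
On [3, 4], w = -2*u**3 + 7*u**2 - 11*u - 27 is on top; that piece has area ∫[3,4] (-2*u**3 + 12*u**2 - 10*u - 24) du = 3/2.
Total enclosed area = 64 + 3/2 = 131/2.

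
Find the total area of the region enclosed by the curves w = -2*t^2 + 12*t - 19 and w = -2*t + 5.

Set the curves equal: -2*t^2 + 12*t - 19 = -2*t + 5, so -2*t^2 + 14*t - 24 = 0, which factors as -2*(t - 4)*(t - 3) = 0. The curves meet at t = 3, 4.
On [3, 4], w = -2*t^2 + 12*t - 19 is on top; that piece has area ∫[3,4] (-2*t^2 + 14*t - 24) dt = 1/3.

1/3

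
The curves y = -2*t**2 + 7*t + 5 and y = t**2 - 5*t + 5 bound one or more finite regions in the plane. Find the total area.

Set the curves equal: -2*t**2 + 7*t + 5 = t**2 - 5*t + 5, so -3*t**2 + 12*t = 0, which factors as -3*t*(t - 4) = 0. The curves meet at t = 0, 4.
On [0, 4], y = -2*t**2 + 7*t + 5 is on top; that piece has area ∫[0,4] (-3*t**2 + 12*t) dt = 32.

32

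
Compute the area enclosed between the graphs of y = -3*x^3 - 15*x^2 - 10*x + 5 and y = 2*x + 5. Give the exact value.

71/2

Set the curves equal: -3*x^3 - 15*x^2 - 10*x + 5 = 2*x + 5, so -3*x^3 - 15*x^2 - 12*x = 0, which factors as -3*x*(x + 1)*(x + 4) = 0. The curves meet at x = -4, -1, 0.
On [-4, -1], y = 2*x + 5 is on top; that piece has area ∫[-4,-1] (-(-3*x^3 - 15*x^2 - 12*x)) dx = 135/4.
On [-1, 0], y = -3*x^3 - 15*x^2 - 10*x + 5 is on top; that piece has area ∫[-1,0] (-3*x^3 - 15*x^2 - 12*x) dx = 7/4.
Total enclosed area = 135/4 + 7/4 = 71/2.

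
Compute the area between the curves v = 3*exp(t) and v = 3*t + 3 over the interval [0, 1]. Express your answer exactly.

-15/2 + 3*exp(1)

On [0, 1], (3*exp(t)) - (3*t + 3) = -3*t + 3*exp(t) - 3 is ≥ 0 throughout, so the area is a single integral of |-3*t + 3*exp(t) - 3|.
∫[0,1] (-3*t + 3*exp(t) - 3) dt = -15/2 + 3*exp(1).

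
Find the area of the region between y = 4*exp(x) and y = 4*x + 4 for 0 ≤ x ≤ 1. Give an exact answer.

On [0, 1], (4*exp(x)) - (4*x + 4) = -4*x + 4*exp(x) - 4 is ≥ 0 throughout, so the area is a single integral of |-4*x + 4*exp(x) - 4|.
∫[0,1] (-4*x + 4*exp(x) - 4) dx = -10 + 4*exp(1).

-10 + 4*exp(1)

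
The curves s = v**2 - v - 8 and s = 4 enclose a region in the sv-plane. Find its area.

343/6

Both boundary curves give s as a function of v, so integrate with respect to v. Setting them equal: v**2 - v - 12 = 0, i.e. (v - 4)*(v + 3) = 0, so they meet at v = -3, 4.
For v in [-3, 4], s = v**2 - v - 8 is on the left; area = ∫[-3,4] (-(v**2 - v - 12)) dv = 343/6.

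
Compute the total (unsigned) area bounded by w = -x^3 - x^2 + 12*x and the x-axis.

937/12

The curve meets the x-axis where -x^3 - x^2 + 12*x = 0, i.e. -x*(x - 3)*(x + 4) = 0, at x = -4, 0, 3.
On [-4, 0] the curve lies below the axis; ∫[-4,0] (-x^3 - x^2 + 12*x) dx = -160/3, giving area 160/3.
On [0, 3] the curve lies above the axis; ∫[0,3] (-x^3 - x^2 + 12*x) dx = 99/4, giving area 99/4.
Total area = 160/3 + 99/4 = 937/12.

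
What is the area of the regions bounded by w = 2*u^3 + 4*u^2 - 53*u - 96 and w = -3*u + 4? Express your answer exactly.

Set the curves equal: 2*u^3 + 4*u^2 - 53*u - 96 = -3*u + 4, so 2*u^3 + 4*u^2 - 50*u - 100 = 0, which factors as 2*(u - 5)*(u + 2)*(u + 5) = 0. The curves meet at u = -5, -2, 5.
On [-5, -2], w = 2*u^3 + 4*u^2 - 53*u - 96 is on top; that piece has area ∫[-5,-2] (2*u^3 + 4*u^2 - 50*u - 100) du = 153/2.
On [-2, 5], w = -3*u + 4 is on top; that piece has area ∫[-2,5] (-(2*u^3 + 4*u^2 - 50*u - 100)) du = 4459/6.
Total enclosed area = 153/2 + 4459/6 = 2459/3.

2459/3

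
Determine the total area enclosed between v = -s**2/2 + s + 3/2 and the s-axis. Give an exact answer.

16/3

The curve meets the s-axis where -s**2/2 + s + 3/2 = 0, i.e. -(s - 3)*(s + 1)/2 = 0, at s = -1, 3.
On [-1, 3] the curve lies above the axis; ∫[-1,3] (-s**2/2 + s + 3/2) ds = 16/3, giving area 16/3.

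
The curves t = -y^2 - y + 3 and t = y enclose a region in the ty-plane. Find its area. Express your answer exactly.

32/3

Both boundary curves give t as a function of y, so integrate with respect to y. Setting them equal: -y^2 - 2*y + 3 = 0, i.e. -(y - 1)*(y + 3) = 0, so they meet at y = -3, 1.
For y in [-3, 1], t = -y^2 - y + 3 is on the right; area = ∫[-3,1] (-y^2 - 2*y + 3) dy = 32/3.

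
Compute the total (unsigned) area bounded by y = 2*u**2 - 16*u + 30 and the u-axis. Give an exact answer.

8/3

The curve meets the u-axis where 2*u**2 - 16*u + 30 = 0, i.e. 2*(u - 5)*(u - 3) = 0, at u = 3, 5.
On [3, 5] the curve lies below the axis; ∫[3,5] (2*u**2 - 16*u + 30) du = -8/3, giving area 8/3.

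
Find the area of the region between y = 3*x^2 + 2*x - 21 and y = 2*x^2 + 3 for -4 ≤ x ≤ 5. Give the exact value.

464/3

The difference (3*x^2 + 2*x - 21) - (2*x^2 + 3) = x^2 + 2*x - 24 changes sign at x = 4 inside [-4, 5], so split the integral there.
∫[-4,4] (x^2 + 2*x - 24) dx = -448/3; the area of that piece is 448/3.
∫[4,5] (x^2 + 2*x - 24) dx = 16/3.
Total area = 448/3 + 16/3 = 464/3.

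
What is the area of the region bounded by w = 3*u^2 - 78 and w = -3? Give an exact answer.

Set the curves equal: 3*u^2 - 78 = -3, so 3*u^2 - 75 = 0, which factors as 3*(u - 5)*(u + 5) = 0. The curves meet at u = -5, 5.
On [-5, 5], w = -3 is on top; that piece has area ∫[-5,5] (-(3*u^2 - 75)) du = 500.

500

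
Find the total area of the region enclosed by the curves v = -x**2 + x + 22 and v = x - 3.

Set the curves equal: -x**2 + x + 22 = x - 3, so -x**2 + 25 = 0, which factors as -(x - 5)*(x + 5) = 0. The curves meet at x = -5, 5.
On [-5, 5], v = -x**2 + x + 22 is on top; that piece has area ∫[-5,5] (-x**2 + 25) dx = 500/3.

500/3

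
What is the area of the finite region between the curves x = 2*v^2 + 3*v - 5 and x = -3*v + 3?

Both boundary curves give x as a function of v, so integrate with respect to v. Setting them equal: 2*v^2 + 6*v - 8 = 0, i.e. 2*(v - 1)*(v + 4) = 0, so they meet at v = -4, 1.
For v in [-4, 1], x = 2*v^2 + 3*v - 5 is on the left; area = ∫[-4,1] (-(2*v^2 + 6*v - 8)) dv = 125/3.

125/3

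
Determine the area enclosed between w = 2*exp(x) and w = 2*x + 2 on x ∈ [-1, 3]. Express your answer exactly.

On [-1, 3], (2*exp(x)) - (2*x + 2) = -2*x + 2*exp(x) - 2 is ≥ 0 throughout, so the area is a single integral of |-2*x + 2*exp(x) - 2|.
∫[-1,3] (-2*x + 2*exp(x) - 2) dx = -16 - 2*exp(-1) + 2*exp(3).

-16 - 2*exp(-1) + 2*exp(3)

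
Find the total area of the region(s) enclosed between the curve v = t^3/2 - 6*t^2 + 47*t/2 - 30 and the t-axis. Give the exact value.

1/4

The curve meets the t-axis where t^3/2 - 6*t^2 + 47*t/2 - 30 = 0, i.e. (t - 5)*(t - 4)*(t - 3)/2 = 0, at t = 3, 4, 5.
On [3, 4] the curve lies above the axis; ∫[3,4] (t^3/2 - 6*t^2 + 47*t/2 - 30) dt = 1/8, giving area 1/8.
On [4, 5] the curve lies below the axis; ∫[4,5] (t^3/2 - 6*t^2 + 47*t/2 - 30) dt = -1/8, giving area 1/8.
Total area = 1/8 + 1/8 = 1/4.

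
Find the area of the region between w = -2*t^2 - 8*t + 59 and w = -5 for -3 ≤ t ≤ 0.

On [-3, 0], (-2*t^2 - 8*t + 59) - (-5) = -2*t^2 - 8*t + 64 is ≥ 0 throughout, so the area is a single integral of |-2*t^2 - 8*t + 64|.
∫[-3,0] (-2*t^2 - 8*t + 64) dt = 210.

210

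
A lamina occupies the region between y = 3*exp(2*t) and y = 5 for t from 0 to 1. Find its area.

The difference (3*exp(2*t)) - (5) = 3*exp(2*t) - 5 changes sign at t = -log(3)/2 + log(5)/2 inside [0, 1], so split the integral there.
∫[0,-log(3)/2 + log(5)/2] (3*exp(2*t) - 5) dt = log(9*sqrt(15)/125) + 1; the area of that piece is -1 + log(25*sqrt(15)/27).
∫[-log(3)/2 + log(5)/2,1] (3*exp(2*t) - 5) dt = -15/2 - 5*log(3)/2 + 5*log(5)/2 + 3*exp(2)/2.
Total area = (-1 + log(25*sqrt(15)/27)) + (-15/2 - 5*log(3)/2 + 5*log(5)/2 + 3*exp(2)/2) = -17/2 - 11*log(3)/2 + log(15)/2 + 9*log(5)/2 + 3*exp(2)/2.

-17/2 - 11*log(3)/2 + log(15)/2 + 9*log(5)/2 + 3*exp(2)/2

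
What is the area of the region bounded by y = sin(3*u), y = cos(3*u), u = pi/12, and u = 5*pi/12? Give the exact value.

On [pi/12, 5*pi/12], (sin(3*u)) - (cos(3*u)) = sin(3*u) - cos(3*u) is ≥ 0 throughout, so the area is a single integral of |sin(3*u) - cos(3*u)|.
∫[pi/12,5*pi/12] (sin(3*u) - cos(3*u)) du = 2*sqrt(2)/3.

2*sqrt(2)/3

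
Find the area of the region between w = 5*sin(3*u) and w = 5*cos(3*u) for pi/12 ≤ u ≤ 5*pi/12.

10*sqrt(2)/3

On [pi/12, 5*pi/12], (5*sin(3*u)) - (5*cos(3*u)) = 5*sin(3*u) - 5*cos(3*u) is ≥ 0 throughout, so the area is a single integral of |5*sin(3*u) - 5*cos(3*u)|.
∫[pi/12,5*pi/12] (5*sin(3*u) - 5*cos(3*u)) du = 10*sqrt(2)/3.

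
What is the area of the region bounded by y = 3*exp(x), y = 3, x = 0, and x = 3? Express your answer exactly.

On [0, 3], (3*exp(x)) - (3) = 3*exp(x) - 3 is ≥ 0 throughout, so the area is a single integral of |3*exp(x) - 3|.
∫[0,3] (3*exp(x) - 3) dx = -12 + 3*exp(3).

-12 + 3*exp(3)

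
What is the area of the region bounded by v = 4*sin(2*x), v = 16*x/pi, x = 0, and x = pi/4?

2 - pi/2

On [0, pi/4], (4*sin(2*x)) - (16*x/pi) = -16*x/pi + 4*sin(2*x) is ≥ 0 throughout, so the area is a single integral of |-16*x/pi + 4*sin(2*x)|.
∫[0,pi/4] (-16*x/pi + 4*sin(2*x)) dx = 2 - pi/2.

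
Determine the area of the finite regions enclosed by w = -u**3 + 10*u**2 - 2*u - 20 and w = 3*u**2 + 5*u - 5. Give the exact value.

Set the curves equal: -u**3 + 10*u**2 - 2*u - 20 = 3*u**2 + 5*u - 5, so -u**3 + 7*u**2 - 7*u - 15 = 0, which factors as -(u - 5)*(u - 3)*(u + 1) = 0. The curves meet at u = -1, 3, 5.
On [-1, 3], w = 3*u**2 + 5*u - 5 is on top; that piece has area ∫[-1,3] (-(-u**3 + 7*u**2 - 7*u - 15)) du = 128/3.
On [3, 5], w = -u**3 + 10*u**2 - 2*u - 20 is on top; that piece has area ∫[3,5] (-u**3 + 7*u**2 - 7*u - 15) du = 20/3.
Total enclosed area = 128/3 + 20/3 = 148/3.

148/3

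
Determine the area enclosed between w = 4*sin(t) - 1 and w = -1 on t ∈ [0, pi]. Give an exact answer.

On [0, pi], (4*sin(t) - 1) - (-1) = 4*sin(t) is ≥ 0 throughout, so the area is a single integral of |4*sin(t)|.
∫[0,pi] (4*sin(t)) dt = 8.

8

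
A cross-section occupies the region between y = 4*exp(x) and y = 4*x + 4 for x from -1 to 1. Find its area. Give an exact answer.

On [-1, 1], (4*exp(x)) - (4*x + 4) = -4*x + 4*exp(x) - 4 is ≥ 0 throughout, so the area is a single integral of |-4*x + 4*exp(x) - 4|.
∫[-1,1] (-4*x + 4*exp(x) - 4) dx = -8 - 4*exp(-1) + 4*exp(1).

-8 - 4*exp(-1) + 4*exp(1)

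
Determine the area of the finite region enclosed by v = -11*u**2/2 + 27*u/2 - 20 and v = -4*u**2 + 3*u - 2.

1/4

Set the curves equal: -11*u**2/2 + 27*u/2 - 20 = -4*u**2 + 3*u - 2, so -3*u**2/2 + 21*u/2 - 18 = 0, which factors as -3*(u - 4)*(u - 3)/2 = 0. The curves meet at u = 3, 4.
On [3, 4], v = -11*u**2/2 + 27*u/2 - 20 is on top; that piece has area ∫[3,4] (-3*u**2/2 + 21*u/2 - 18) du = 1/4.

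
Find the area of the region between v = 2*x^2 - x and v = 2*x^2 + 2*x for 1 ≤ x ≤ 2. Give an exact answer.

9/2

On [1, 2], (2*x^2 - x) - (2*x^2 + 2*x) = -3*x is ≤ 0 throughout, so the area is a single integral of |-3*x|.
∫[1,2] (-3*x) dx = -9/2; the area of that piece is 9/2.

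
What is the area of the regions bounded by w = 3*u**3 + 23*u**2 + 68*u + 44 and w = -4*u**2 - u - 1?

Set the curves equal: 3*u**3 + 23*u**2 + 68*u + 44 = -4*u**2 - u - 1, so 3*u**3 + 27*u**2 + 69*u + 45 = 0, which factors as 3*(u + 1)*(u + 3)*(u + 5) = 0. The curves meet at u = -5, -3, -1.
On [-5, -3], w = 3*u**3 + 23*u**2 + 68*u + 44 is on top; that piece has area ∫[-5,-3] (3*u**3 + 27*u**2 + 69*u + 45) du = 12.
On [-3, -1], w = -4*u**2 - u - 1 is on top; that piece has area ∫[-3,-1] (-(3*u**3 + 27*u**2 + 69*u + 45)) du = 12.
Total enclosed area = 12 + 12 = 24.

24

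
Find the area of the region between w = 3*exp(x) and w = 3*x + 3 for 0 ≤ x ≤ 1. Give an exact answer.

On [0, 1], (3*exp(x)) - (3*x + 3) = -3*x + 3*exp(x) - 3 is ≥ 0 throughout, so the area is a single integral of |-3*x + 3*exp(x) - 3|.
∫[0,1] (-3*x + 3*exp(x) - 3) dx = -15/2 + 3*exp(1).

-15/2 + 3*exp(1)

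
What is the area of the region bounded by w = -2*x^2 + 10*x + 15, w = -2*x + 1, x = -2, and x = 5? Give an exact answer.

458/3

The difference (-2*x^2 + 10*x + 15) - (-2*x + 1) = -2*x^2 + 12*x + 14 changes sign at x = -1 inside [-2, 5], so split the integral there.
∫[-2,-1] (-2*x^2 + 12*x + 14) dx = -26/3; the area of that piece is 26/3.
∫[-1,5] (-2*x^2 + 12*x + 14) dx = 144.
Total area = 26/3 + 144 = 458/3.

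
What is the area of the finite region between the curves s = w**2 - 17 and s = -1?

Both boundary curves give s as a function of w, so integrate with respect to w. Setting them equal: w**2 - 16 = 0, i.e. (w - 4)*(w + 4) = 0, so they meet at w = -4, 4.
For w in [-4, 4], s = w**2 - 17 is on the left; area = ∫[-4,4] (-(w**2 - 16)) dw = 256/3.

256/3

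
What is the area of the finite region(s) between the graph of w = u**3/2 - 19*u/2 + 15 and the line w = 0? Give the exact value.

517/4

The curve meets the u-axis where u**3/2 - 19*u/2 + 15 = 0, i.e. (u - 3)*(u - 2)*(u + 5)/2 = 0, at u = -5, 2, 3.
On [-5, 2] the curve lies above the axis; ∫[-5,2] (u**3/2 - 19*u/2 + 15) du = 1029/8, giving area 1029/8.
On [2, 3] the curve lies below the axis; ∫[2,3] (u**3/2 - 19*u/2 + 15) du = -5/8, giving area 5/8.
Total area = 1029/8 + 5/8 = 517/4.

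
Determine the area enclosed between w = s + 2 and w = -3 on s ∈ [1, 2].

13/2

On [1, 2], (s + 2) - (-3) = s + 5 is ≥ 0 throughout, so the area is a single integral of |s + 5|.
∫[1,2] (s + 5) ds = 13/2.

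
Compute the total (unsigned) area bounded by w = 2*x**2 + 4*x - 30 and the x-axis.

The curve meets the x-axis where 2*x**2 + 4*x - 30 = 0, i.e. 2*(x - 3)*(x + 5) = 0, at x = -5, 3.
On [-5, 3] the curve lies below the axis; ∫[-5,3] (2*x**2 + 4*x - 30) dx = -512/3, giving area 512/3.

512/3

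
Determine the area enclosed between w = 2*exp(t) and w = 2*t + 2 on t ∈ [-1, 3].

-16 - 2*exp(-1) + 2*exp(3)

On [-1, 3], (2*exp(t)) - (2*t + 2) = -2*t + 2*exp(t) - 2 is ≥ 0 throughout, so the area is a single integral of |-2*t + 2*exp(t) - 2|.
∫[-1,3] (-2*t + 2*exp(t) - 2) dt = -16 - 2*exp(-1) + 2*exp(3).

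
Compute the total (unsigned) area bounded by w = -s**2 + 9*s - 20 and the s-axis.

The curve meets the s-axis where -s**2 + 9*s - 20 = 0, i.e. -(s - 5)*(s - 4) = 0, at s = 4, 5.
On [4, 5] the curve lies above the axis; ∫[4,5] (-s**2 + 9*s - 20) ds = 1/6, giving area 1/6.

1/6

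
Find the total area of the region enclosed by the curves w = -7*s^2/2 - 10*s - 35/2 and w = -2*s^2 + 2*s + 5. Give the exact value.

Set the curves equal: -7*s^2/2 - 10*s - 35/2 = -2*s^2 + 2*s + 5, so -3*s^2/2 - 12*s - 45/2 = 0, which factors as -3*(s + 3)*(s + 5)/2 = 0. The curves meet at s = -5, -3.
On [-5, -3], w = -7*s^2/2 - 10*s - 35/2 is on top; that piece has area ∫[-5,-3] (-3*s^2/2 - 12*s - 45/2) ds = 2.

2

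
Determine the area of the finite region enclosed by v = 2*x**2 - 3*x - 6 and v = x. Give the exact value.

64/3

Set the curves equal: 2*x**2 - 3*x - 6 = x, so 2*x**2 - 4*x - 6 = 0, which factors as 2*(x - 3)*(x + 1) = 0. The curves meet at x = -1, 3.
On [-1, 3], v = x is on top; that piece has area ∫[-1,3] (-(2*x**2 - 4*x - 6)) dx = 64/3.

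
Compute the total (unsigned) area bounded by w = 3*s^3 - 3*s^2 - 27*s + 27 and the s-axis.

148

The curve meets the s-axis where 3*s^3 - 3*s^2 - 27*s + 27 = 0, i.e. 3*(s - 3)*(s - 1)*(s + 3) = 0, at s = -3, 1, 3.
On [-3, 1] the curve lies above the axis; ∫[-3,1] (3*s^3 - 3*s^2 - 27*s + 27) ds = 128, giving area 128.
On [1, 3] the curve lies below the axis; ∫[1,3] (3*s^3 - 3*s^2 - 27*s + 27) ds = -20, giving area 20.
Total area = 128 + 20 = 148.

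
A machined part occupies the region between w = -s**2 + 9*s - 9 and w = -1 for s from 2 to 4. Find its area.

On [2, 4], (-s**2 + 9*s - 9) - (-1) = -s**2 + 9*s - 8 is ≥ 0 throughout, so the area is a single integral of |-s**2 + 9*s - 8|.
∫[2,4] (-s**2 + 9*s - 8) ds = 58/3.

58/3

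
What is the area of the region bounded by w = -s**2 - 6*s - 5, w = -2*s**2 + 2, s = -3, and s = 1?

The difference (-s**2 - 6*s - 5) - (-2*s**2 + 2) = s**2 - 6*s - 7 changes sign at s = -1 inside [-3, 1], so split the integral there.
∫[-3,-1] (s**2 - 6*s - 7) ds = 56/3.
∫[-1,1] (s**2 - 6*s - 7) ds = -40/3; the area of that piece is 40/3.
Total area = 56/3 + 40/3 = 32.

32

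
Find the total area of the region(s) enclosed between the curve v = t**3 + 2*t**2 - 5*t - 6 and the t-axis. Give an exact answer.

The curve meets the t-axis where t**3 + 2*t**2 - 5*t - 6 = 0, i.e. (t - 2)*(t + 1)*(t + 3) = 0, at t = -3, -1, 2.
On [-3, -1] the curve lies above the axis; ∫[-3,-1] (t**3 + 2*t**2 - 5*t - 6) dt = 16/3, giving area 16/3.
On [-1, 2] the curve lies below the axis; ∫[-1,2] (t**3 + 2*t**2 - 5*t - 6) dt = -63/4, giving area 63/4.
Total area = 16/3 + 63/4 = 253/12.

253/12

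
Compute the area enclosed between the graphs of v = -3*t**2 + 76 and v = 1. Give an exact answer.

Set the curves equal: -3*t**2 + 76 = 1, so -3*t**2 + 75 = 0, which factors as -3*(t - 5)*(t + 5) = 0. The curves meet at t = -5, 5.
On [-5, 5], v = -3*t**2 + 76 is on top; that piece has area ∫[-5,5] (-3*t**2 + 75) dt = 500.

500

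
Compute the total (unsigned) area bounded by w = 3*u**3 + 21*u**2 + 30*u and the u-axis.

The curve meets the u-axis where 3*u**3 + 21*u**2 + 30*u = 0, i.e. 3*u*(u + 2)*(u + 5) = 0, at u = -5, -2, 0.
On [-5, -2] the curve lies above the axis; ∫[-5,-2] (3*u**3 + 21*u**2 + 30*u) du = 189/4, giving area 189/4.
On [-2, 0] the curve lies below the axis; ∫[-2,0] (3*u**3 + 21*u**2 + 30*u) du = -16, giving area 16.
Total area = 189/4 + 16 = 253/4.

253/4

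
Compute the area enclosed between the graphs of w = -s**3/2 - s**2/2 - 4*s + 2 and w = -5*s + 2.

Set the curves equal: -s**3/2 - s**2/2 - 4*s + 2 = -5*s + 2, so -s**3/2 - s**2/2 + s = 0, which factors as -s*(s - 1)*(s + 2)/2 = 0. The curves meet at s = -2, 0, 1.
On [-2, 0], w = -5*s + 2 is on top; that piece has area ∫[-2,0] (-(-s**3/2 - s**2/2 + s)) ds = 4/3.
On [0, 1], w = -s**3/2 - s**2/2 - 4*s + 2 is on top; that piece has area ∫[0,1] (-s**3/2 - s**2/2 + s) ds = 5/24.
Total enclosed area = 4/3 + 5/24 = 37/24.

37/24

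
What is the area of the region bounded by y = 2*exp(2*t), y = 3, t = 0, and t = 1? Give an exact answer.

The difference (2*exp(2*t)) - (3) = 2*exp(2*t) - 3 changes sign at t = -log(2)/2 + log(3)/2 inside [0, 1], so split the integral there.
∫[0,-log(2)/2 + log(3)/2] (2*exp(2*t) - 3) dt = log(2*sqrt(6)/9) + 1/2; the area of that piece is -1/2 + log(3*sqrt(6)/4).
∫[-log(2)/2 + log(3)/2,1] (2*exp(2*t) - 3) dt = -9/2 - 3*log(2)/2 + 3*log(3)/2 + exp(2).
Total area = (-1/2 + log(3*sqrt(6)/4)) + (-9/2 - 3*log(2)/2 + 3*log(3)/2 + exp(2)) = -5 - 7*log(2)/2 + log(6)/2 + 5*log(3)/2 + exp(2).

-5 - 7*log(2)/2 + log(6)/2 + 5*log(3)/2 + exp(2)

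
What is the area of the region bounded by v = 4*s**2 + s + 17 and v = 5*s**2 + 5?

Set the curves equal: 4*s**2 + s + 17 = 5*s**2 + 5, so -s**2 + s + 12 = 0, which factors as -(s - 4)*(s + 3) = 0. The curves meet at s = -3, 4.
On [-3, 4], v = 4*s**2 + s + 17 is on top; that piece has area ∫[-3,4] (-s**2 + s + 12) ds = 343/6.

343/6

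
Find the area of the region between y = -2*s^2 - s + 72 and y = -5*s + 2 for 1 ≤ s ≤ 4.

On [1, 4], (-2*s^2 - s + 72) - (-5*s + 2) = -2*s^2 + 4*s + 70 is ≥ 0 throughout, so the area is a single integral of |-2*s^2 + 4*s + 70|.
∫[1,4] (-2*s^2 + 4*s + 70) ds = 198.

198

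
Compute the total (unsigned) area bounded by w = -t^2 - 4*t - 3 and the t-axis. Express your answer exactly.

4/3

The curve meets the t-axis where -t^2 - 4*t - 3 = 0, i.e. -(t + 1)*(t + 3) = 0, at t = -3, -1.
On [-3, -1] the curve lies above the axis; ∫[-3,-1] (-t^2 - 4*t - 3) dt = 4/3, giving area 4/3.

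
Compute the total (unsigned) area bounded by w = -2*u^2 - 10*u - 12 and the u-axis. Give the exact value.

1/3

The curve meets the u-axis where -2*u^2 - 10*u - 12 = 0, i.e. -2*(u + 2)*(u + 3) = 0, at u = -3, -2.
On [-3, -2] the curve lies above the axis; ∫[-3,-2] (-2*u^2 - 10*u - 12) du = 1/3, giving area 1/3.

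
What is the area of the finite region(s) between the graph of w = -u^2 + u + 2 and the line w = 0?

9/2

The curve meets the u-axis where -u^2 + u + 2 = 0, i.e. -(u - 2)*(u + 1) = 0, at u = -1, 2.
On [-1, 2] the curve lies above the axis; ∫[-1,2] (-u^2 + u + 2) du = 9/2, giving area 9/2.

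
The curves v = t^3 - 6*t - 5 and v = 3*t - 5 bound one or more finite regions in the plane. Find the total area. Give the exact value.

81/2

Set the curves equal: t^3 - 6*t - 5 = 3*t - 5, so t^3 - 9*t = 0, which factors as t*(t - 3)*(t + 3) = 0. The curves meet at t = -3, 0, 3.
On [-3, 0], v = t^3 - 6*t - 5 is on top; that piece has area ∫[-3,0] (t^3 - 9*t) dt = 81/4.
On [0, 3], v = 3*t - 5 is on top; that piece has area ∫[0,3] (-(t^3 - 9*t)) dt = 81/4.
Total enclosed area = 81/4 + 81/4 = 81/2.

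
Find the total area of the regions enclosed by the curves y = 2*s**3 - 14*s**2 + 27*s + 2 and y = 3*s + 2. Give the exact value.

Set the curves equal: 2*s**3 - 14*s**2 + 27*s + 2 = 3*s + 2, so 2*s**3 - 14*s**2 + 24*s = 0, which factors as 2*s*(s - 4)*(s - 3) = 0. The curves meet at s = 0, 3, 4.
On [0, 3], y = 2*s**3 - 14*s**2 + 27*s + 2 is on top; that piece has area ∫[0,3] (2*s**3 - 14*s**2 + 24*s) ds = 45/2.
On [3, 4], y = 3*s + 2 is on top; that piece has area ∫[3,4] (-(2*s**3 - 14*s**2 + 24*s)) ds = 7/6.
Total enclosed area = 45/2 + 7/6 = 71/3.

71/3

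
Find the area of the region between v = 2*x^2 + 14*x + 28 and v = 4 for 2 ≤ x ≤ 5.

On [2, 5], (2*x^2 + 14*x + 28) - (4) = 2*x^2 + 14*x + 24 is ≥ 0 throughout, so the area is a single integral of |2*x^2 + 14*x + 24|.
∫[2,5] (2*x^2 + 14*x + 24) dx = 297.

297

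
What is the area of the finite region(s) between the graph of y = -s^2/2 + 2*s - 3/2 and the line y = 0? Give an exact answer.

2/3

The curve meets the s-axis where -s^2/2 + 2*s - 3/2 = 0, i.e. -(s - 3)*(s - 1)/2 = 0, at s = 1, 3.
On [1, 3] the curve lies above the axis; ∫[1,3] (-s^2/2 + 2*s - 3/2) ds = 2/3, giving area 2/3.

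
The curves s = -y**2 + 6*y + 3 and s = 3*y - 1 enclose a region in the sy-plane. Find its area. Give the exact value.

125/6

Both boundary curves give s as a function of y, so integrate with respect to y. Setting them equal: -y**2 + 3*y + 4 = 0, i.e. -(y - 4)*(y + 1) = 0, so they meet at y = -1, 4.
For y in [-1, 4], s = -y**2 + 6*y + 3 is on the right; area = ∫[-1,4] (-y**2 + 3*y + 4) dy = 125/6.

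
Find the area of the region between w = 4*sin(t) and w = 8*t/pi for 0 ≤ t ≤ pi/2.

4 - pi

On [0, pi/2], (4*sin(t)) - (8*t/pi) = -8*t/pi + 4*sin(t) is ≥ 0 throughout, so the area is a single integral of |-8*t/pi + 4*sin(t)|.
∫[0,pi/2] (-8*t/pi + 4*sin(t)) dt = 4 - pi.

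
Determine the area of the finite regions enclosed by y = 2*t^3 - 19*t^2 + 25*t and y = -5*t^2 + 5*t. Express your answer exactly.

253/6

Set the curves equal: 2*t^3 - 19*t^2 + 25*t = -5*t^2 + 5*t, so 2*t^3 - 14*t^2 + 20*t = 0, which factors as 2*t*(t - 5)*(t - 2) = 0. The curves meet at t = 0, 2, 5.
On [0, 2], y = 2*t^3 - 19*t^2 + 25*t is on top; that piece has area ∫[0,2] (2*t^3 - 14*t^2 + 20*t) dt = 32/3.
On [2, 5], y = -5*t^2 + 5*t is on top; that piece has area ∫[2,5] (-(2*t^3 - 14*t^2 + 20*t)) dt = 63/2.
Total enclosed area = 32/3 + 63/2 = 253/6.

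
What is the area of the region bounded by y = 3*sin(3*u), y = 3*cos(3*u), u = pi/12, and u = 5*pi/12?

2*sqrt(2)

On [pi/12, 5*pi/12], (3*sin(3*u)) - (3*cos(3*u)) = 3*sin(3*u) - 3*cos(3*u) is ≥ 0 throughout, so the area is a single integral of |3*sin(3*u) - 3*cos(3*u)|.
∫[pi/12,5*pi/12] (3*sin(3*u) - 3*cos(3*u)) du = 2*sqrt(2).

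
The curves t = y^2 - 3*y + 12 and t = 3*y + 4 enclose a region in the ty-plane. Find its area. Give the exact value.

Both boundary curves give t as a function of y, so integrate with respect to y. Setting them equal: y^2 - 6*y + 8 = 0, i.e. (y - 4)*(y - 2) = 0, so they meet at y = 2, 4.
For y in [2, 4], t = y^2 - 3*y + 12 is on the left; area = ∫[2,4] (-(y^2 - 6*y + 8)) dy = 4/3.

4/3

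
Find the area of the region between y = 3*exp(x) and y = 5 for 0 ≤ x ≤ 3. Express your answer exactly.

-22 - 10*log(3) + 10*log(5) + 3*exp(3)

The difference (3*exp(x)) - (5) = 3*exp(x) - 5 changes sign at x = log(5/3) inside [0, 3], so split the integral there.
∫[0,log(5/3)] (3*exp(x) - 5) dx = log(243/3125) + 2; the area of that piece is -2 + log(3125/243).
∫[log(5/3),3] (3*exp(x) - 5) dx = -20 - 5*log(3) + 5*log(5) + 3*exp(3).
Total area = (-2 + log(3125/243)) + (-20 - 5*log(3) + 5*log(5) + 3*exp(3)) = -22 - 10*log(3) + 10*log(5) + 3*exp(3).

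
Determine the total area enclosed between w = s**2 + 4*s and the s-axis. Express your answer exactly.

The curve meets the s-axis where s**2 + 4*s = 0, i.e. s*(s + 4) = 0, at s = -4, 0.
On [-4, 0] the curve lies below the axis; ∫[-4,0] (s**2 + 4*s) ds = -32/3, giving area 32/3.

32/3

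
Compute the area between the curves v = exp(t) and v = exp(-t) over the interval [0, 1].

-2 + exp(-1) + exp(1)

On [0, 1], (exp(t)) - (exp(-t)) = exp(t) - exp(-t) is ≥ 0 throughout, so the area is a single integral of |exp(t) - exp(-t)|.
∫[0,1] (exp(t) - exp(-t)) dt = -2 + exp(-1) + exp(1).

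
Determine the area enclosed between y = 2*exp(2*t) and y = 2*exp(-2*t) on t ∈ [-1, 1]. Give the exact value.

-4 + 2*exp(-2) + 2*exp(2)

The difference (2*exp(2*t)) - (2*exp(-2*t)) = 2*exp(2*t) - 2*exp(-2*t) changes sign at t = 0 inside [-1, 1], so split the integral there.
∫[-1,0] (2*exp(2*t) - 2*exp(-2*t)) dt = -exp(2) - exp(-2) + 2; the area of that piece is -2 + exp(-2) + exp(2).
∫[0,1] (2*exp(2*t) - 2*exp(-2*t)) dt = -2 + exp(-2) + exp(2).
Total area = (-2 + exp(-2) + exp(2)) + (-2 + exp(-2) + exp(2)) = -4 + 2*exp(-2) + 2*exp(2).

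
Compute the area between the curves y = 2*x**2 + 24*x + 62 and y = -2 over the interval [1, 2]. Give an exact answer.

314/3

On [1, 2], (2*x**2 + 24*x + 62) - (-2) = 2*x**2 + 24*x + 64 is ≥ 0 throughout, so the area is a single integral of |2*x**2 + 24*x + 64|.
∫[1,2] (2*x**2 + 24*x + 64) dx = 314/3.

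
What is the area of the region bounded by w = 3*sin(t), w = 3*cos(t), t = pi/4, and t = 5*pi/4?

On [pi/4, 5*pi/4], (3*sin(t)) - (3*cos(t)) = 3*sin(t) - 3*cos(t) is ≥ 0 throughout, so the area is a single integral of |3*sin(t) - 3*cos(t)|.
∫[pi/4,5*pi/4] (3*sin(t) - 3*cos(t)) dt = 6*sqrt(2).

6*sqrt(2)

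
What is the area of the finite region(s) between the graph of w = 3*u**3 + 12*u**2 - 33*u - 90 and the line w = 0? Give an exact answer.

The curve meets the u-axis where 3*u**3 + 12*u**2 - 33*u - 90 = 0, i.e. 3*(u - 3)*(u + 2)*(u + 5) = 0, at u = -5, -2, 3.
On [-5, -2] the curve lies above the axis; ∫[-5,-2] (3*u**3 + 12*u**2 - 33*u - 90) du = 351/4, giving area 351/4.
On [-2, 3] the curve lies below the axis; ∫[-2,3] (3*u**3 + 12*u**2 - 33*u - 90) du = -1375/4, giving area 1375/4.
Total area = 351/4 + 1375/4 = 863/2.

863/2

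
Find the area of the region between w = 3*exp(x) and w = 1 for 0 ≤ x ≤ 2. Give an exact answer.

On [0, 2], (3*exp(x)) - (1) = 3*exp(x) - 1 is ≥ 0 throughout, so the area is a single integral of |3*exp(x) - 1|.
∫[0,2] (3*exp(x) - 1) dx = -5 + 3*exp(2).

-5 + 3*exp(2)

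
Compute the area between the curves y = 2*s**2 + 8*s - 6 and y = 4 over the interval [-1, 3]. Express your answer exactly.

The difference (2*s**2 + 8*s - 6) - (4) = 2*s**2 + 8*s - 10 changes sign at s = 1 inside [-1, 3], so split the integral there.
∫[-1,1] (2*s**2 + 8*s - 10) ds = -56/3; the area of that piece is 56/3.
∫[1,3] (2*s**2 + 8*s - 10) ds = 88/3.
Total area = 56/3 + 88/3 = 48.

48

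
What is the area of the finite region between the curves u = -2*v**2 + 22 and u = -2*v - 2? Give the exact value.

Both boundary curves give u as a function of v, so integrate with respect to v. Setting them equal: -2*v**2 + 2*v + 24 = 0, i.e. -2*(v - 4)*(v + 3) = 0, so they meet at v = -3, 4.
For v in [-3, 4], u = -2*v**2 + 22 is on the right; area = ∫[-3,4] (-2*v**2 + 2*v + 24) dv = 343/3.

343/3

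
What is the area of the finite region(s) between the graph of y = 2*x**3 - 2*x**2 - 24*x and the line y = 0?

The curve meets the x-axis where 2*x**3 - 2*x**2 - 24*x = 0, i.e. 2*x*(x - 4)*(x + 3) = 0, at x = -3, 0, 4.
On [-3, 0] the curve lies above the axis; ∫[-3,0] (2*x**3 - 2*x**2 - 24*x) dx = 99/2, giving area 99/2.
On [0, 4] the curve lies below the axis; ∫[0,4] (2*x**3 - 2*x**2 - 24*x) dx = -320/3, giving area 320/3.
Total area = 99/2 + 320/3 = 937/6.

937/6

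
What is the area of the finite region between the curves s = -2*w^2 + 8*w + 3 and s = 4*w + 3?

8/3

Both boundary curves give s as a function of w, so integrate with respect to w. Setting them equal: -2*w^2 + 4*w = 0, i.e. -2*w*(w - 2) = 0, so they meet at w = 0, 2.
For w in [0, 2], s = -2*w^2 + 8*w + 3 is on the right; area = ∫[0,2] (-2*w^2 + 4*w) dw = 8/3.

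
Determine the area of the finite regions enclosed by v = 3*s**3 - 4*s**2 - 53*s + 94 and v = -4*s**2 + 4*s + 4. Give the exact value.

Set the curves equal: 3*s**3 - 4*s**2 - 53*s + 94 = -4*s**2 + 4*s + 4, so 3*s**3 - 57*s + 90 = 0, which factors as 3*(s - 3)*(s - 2)*(s + 5) = 0. The curves meet at s = -5, 2, 3.
On [-5, 2], v = 3*s**3 - 4*s**2 - 53*s + 94 is on top; that piece has area ∫[-5,2] (3*s**3 - 57*s + 90) ds = 3087/4.
On [2, 3], v = -4*s**2 + 4*s + 4 is on top; that piece has area ∫[2,3] (-(3*s**3 - 57*s + 90)) ds = 15/4.
Total enclosed area = 3087/4 + 15/4 = 1551/2.

1551/2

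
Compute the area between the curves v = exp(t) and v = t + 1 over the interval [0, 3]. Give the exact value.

-17/2 + exp(3)

On [0, 3], (exp(t)) - (t + 1) = -t + exp(t) - 1 is ≥ 0 throughout, so the area is a single integral of |-t + exp(t) - 1|.
∫[0,3] (-t + exp(t) - 1) dt = -17/2 + exp(3).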